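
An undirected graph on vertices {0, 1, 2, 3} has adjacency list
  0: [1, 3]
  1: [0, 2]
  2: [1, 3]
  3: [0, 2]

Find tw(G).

2

A width-2 tree decomposition is:
Bags: B1 = {0, 2, 3}  B2 = {0, 1, 2}
Tree: B1–B2
The largest bag has 3 vertices, giving width 2; this decomposition certifies tw(G) ≤ 2. For the lower bound, G contains the cycle 0–3–2–1–0, so G is not a forest; only forests have treewidth ≤ 1, hence tw(G) ≥ 2. Combining the bounds, tw(G) = 2.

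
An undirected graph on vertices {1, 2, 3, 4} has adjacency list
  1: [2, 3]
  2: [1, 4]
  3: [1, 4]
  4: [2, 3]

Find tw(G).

A width-2 tree decomposition is:
Bags: B1 = {1, 3, 4}  B2 = {1, 2, 4}
Tree: B1–B2
Every bag has size at most 3, so the width is 3 − 1 = 2 and tw(G) ≤ 2. For the lower bound, G contains the cycle 1–3–4–2–1, so G is not a forest; only forests have treewidth ≤ 1, hence tw(G) ≥ 2. Combining the bounds, tw(G) = 2.

2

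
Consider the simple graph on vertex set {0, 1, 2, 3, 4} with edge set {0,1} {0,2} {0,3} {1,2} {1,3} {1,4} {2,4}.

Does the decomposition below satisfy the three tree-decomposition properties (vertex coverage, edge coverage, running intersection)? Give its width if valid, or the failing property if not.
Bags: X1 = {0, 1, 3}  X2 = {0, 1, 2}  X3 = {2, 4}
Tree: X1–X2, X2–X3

A tree decomposition must satisfy three properties: every vertex lies in some bag; for every edge, both endpoints lie together in some bag; and for every vertex, the bags containing it form a connected subtree. Here edge (1,4) lies in no bag, so the decomposition is invalid.

No — edge (1,4) lies in no bag.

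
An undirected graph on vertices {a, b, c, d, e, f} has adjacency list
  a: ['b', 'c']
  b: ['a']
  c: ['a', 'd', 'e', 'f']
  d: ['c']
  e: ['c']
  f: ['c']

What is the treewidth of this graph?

A width-1 tree decomposition is:
Bags: B1 = {a, c}  B2 = {c, e}  B3 = {a, b}  B4 = {c, d}  B5 = {c, f}
Tree: B1–B2, B1–B3, B1–B4, B1–B5
The largest bag has 2 vertices, giving width 1; this decomposition certifies tw(G) ≤ 1. G has an edge, so its treewidth is at least 1. Hence tw(G) = 1 exactly.

1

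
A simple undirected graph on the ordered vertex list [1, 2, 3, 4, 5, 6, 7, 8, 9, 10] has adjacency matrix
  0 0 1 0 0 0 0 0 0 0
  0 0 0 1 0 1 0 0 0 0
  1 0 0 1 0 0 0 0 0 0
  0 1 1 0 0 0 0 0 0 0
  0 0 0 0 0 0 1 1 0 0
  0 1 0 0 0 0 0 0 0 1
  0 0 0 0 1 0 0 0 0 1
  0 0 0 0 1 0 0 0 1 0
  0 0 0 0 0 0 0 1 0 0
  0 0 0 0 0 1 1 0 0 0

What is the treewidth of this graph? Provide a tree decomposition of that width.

Treewidth 1.
One optimal decomposition is:
Bags: B1 = {8, 9}  B2 = {5, 8}  B3 = {5, 7}  B4 = {7, 10}  B5 = {6, 10}  B6 = {2, 6}  B7 = {2, 4}  B8 = {3, 4}  B9 = {1, 3}
Tree: B1–B2, B2–B3, B3–B4, B4–B5, B5–B6, B6–B7, B7–B8, B8–B9

Every bag has size at most 2, so the width is 2 − 1 = 1 and tw(G) ≤ 1. Since G has at least one edge (e.g. 9–8), it is not an edgeless graph, so tw(G) ≥ 1. Combining the bounds, tw(G) = 1.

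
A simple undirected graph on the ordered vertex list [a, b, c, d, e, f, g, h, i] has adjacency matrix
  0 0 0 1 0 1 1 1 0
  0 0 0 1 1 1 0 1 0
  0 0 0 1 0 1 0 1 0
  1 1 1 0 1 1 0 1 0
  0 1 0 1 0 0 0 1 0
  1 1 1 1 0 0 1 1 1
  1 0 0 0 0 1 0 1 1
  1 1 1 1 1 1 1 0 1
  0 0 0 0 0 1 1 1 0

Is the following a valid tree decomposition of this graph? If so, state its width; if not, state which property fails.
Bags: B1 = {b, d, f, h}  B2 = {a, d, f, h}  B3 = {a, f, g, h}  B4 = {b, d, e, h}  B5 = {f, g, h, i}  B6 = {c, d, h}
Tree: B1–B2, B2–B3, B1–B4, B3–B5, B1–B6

A tree decomposition must satisfy three properties: every vertex lies in some bag; for every edge, both endpoints lie together in some bag; and for every vertex, the bags containing it form a connected subtree. Here edge (f,c) lies in no bag, so the decomposition is invalid.

No — edge (f,c) lies in no bag.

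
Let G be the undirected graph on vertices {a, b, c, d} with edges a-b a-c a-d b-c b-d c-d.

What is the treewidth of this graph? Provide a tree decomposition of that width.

A single bag containing all 4 vertices is trivially a valid decomposition of width 3. On the other hand G contains the 4-clique {a, b, c, d}. A clique must lie in a single bag of any decomposition, so no decomposition can have width below 3. The upper and lower bounds meet at 3, so that is the treewidth.

Treewidth 3.
Bags: B1 = {a, b, c, d}
Tree: (single bag)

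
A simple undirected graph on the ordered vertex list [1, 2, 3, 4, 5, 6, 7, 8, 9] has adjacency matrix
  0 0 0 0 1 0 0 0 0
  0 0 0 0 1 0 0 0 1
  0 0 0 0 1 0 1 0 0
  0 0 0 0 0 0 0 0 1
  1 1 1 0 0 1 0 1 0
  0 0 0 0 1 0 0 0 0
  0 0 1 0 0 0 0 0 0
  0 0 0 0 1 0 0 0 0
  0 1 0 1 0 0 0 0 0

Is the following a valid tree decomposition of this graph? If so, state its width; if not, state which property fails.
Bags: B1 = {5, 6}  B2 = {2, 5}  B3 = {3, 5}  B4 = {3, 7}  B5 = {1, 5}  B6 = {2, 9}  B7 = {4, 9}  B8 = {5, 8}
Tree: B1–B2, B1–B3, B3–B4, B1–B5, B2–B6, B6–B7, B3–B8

Checking the three conditions: (i) the bags cover all of {1, 2, 3, 4, 5, 6, 7, 8, 9}; (ii) for each edge, some bag contains both endpoints; (iii) the bags containing any fixed vertex form a subtree. All hold, so the decomposition is valid with width 2 − 1 = 1.

Yes; width 1.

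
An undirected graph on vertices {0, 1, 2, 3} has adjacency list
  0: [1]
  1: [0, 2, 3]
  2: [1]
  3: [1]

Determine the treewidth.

1

A width-1 tree decomposition is:
Bags: B1 = {1, 2}  B2 = {0, 1}  B3 = {1, 3}
Tree: B1–B2, B1–B3
Each bag holds 2 vertices, so the decomposition has width 1, which upper-bounds the treewidth. G has an edge, so its treewidth is at least 1. Combining the bounds, tw(G) = 1.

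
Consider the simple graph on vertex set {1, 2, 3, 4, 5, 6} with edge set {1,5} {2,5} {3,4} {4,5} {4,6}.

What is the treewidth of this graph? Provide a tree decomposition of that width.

Treewidth 1.
Bags: B1 = {4, 5}  B2 = {4, 6}  B3 = {2, 5}  B4 = {3, 4}  B5 = {1, 5}
Tree: B1–B2, B1–B3, B1–B4, B3–B5

Each bag holds 2 vertices, so the decomposition has width 1, which upper-bounds the treewidth. Since G has at least one edge (e.g. 4–5), it is not an edgeless graph, so tw(G) ≥ 1. Combining the bounds, tw(G) = 1.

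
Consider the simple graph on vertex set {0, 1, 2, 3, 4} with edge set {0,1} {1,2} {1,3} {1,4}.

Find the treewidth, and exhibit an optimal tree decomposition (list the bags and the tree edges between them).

Treewidth 1.
Bags: B1 = {1, 4}  B2 = {1, 3}  B3 = {0, 1}  B4 = {1, 2}
Tree: B1–B2, B1–B3, B2–B4

Every bag has size at most 2, so the width is 2 − 1 = 1 and tw(G) ≤ 1. G has an edge, so its treewidth is at least 1. Therefore the treewidth is 1.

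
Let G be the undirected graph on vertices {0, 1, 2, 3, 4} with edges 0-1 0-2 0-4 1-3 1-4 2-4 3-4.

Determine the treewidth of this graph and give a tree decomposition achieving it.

Every bag has size at most 3, so the width is 3 − 1 = 2 and tw(G) ≤ 2. On the other hand G contains the 3-clique {0, 1, 4}. A clique must lie in a single bag of any decomposition, so no decomposition can have width below 2. Combining the bounds, tw(G) = 2.

Treewidth 2.
Bags: B1 = {0, 1, 4}  B2 = {1, 3, 4}  B3 = {0, 2, 4}
Tree: B1–B2, B1–B3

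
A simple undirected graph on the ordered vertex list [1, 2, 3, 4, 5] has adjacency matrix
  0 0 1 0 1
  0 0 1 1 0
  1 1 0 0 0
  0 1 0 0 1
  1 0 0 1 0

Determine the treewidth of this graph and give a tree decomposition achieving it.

Treewidth 2.
Bags: B1 = {2, 3, 4}  B2 = {1, 3, 4}  B3 = {1, 4, 5}
Tree: B1–B2, B2–B3

The largest bag has 3 vertices, giving width 2; this decomposition certifies tw(G) ≤ 2. Since 4–2–3–1–5–4 is a cycle in G, G is not acyclic. Forests are exactly the graphs of treewidth ≤ 1, so tw(G) ≥ 2. Therefore the treewidth is 2.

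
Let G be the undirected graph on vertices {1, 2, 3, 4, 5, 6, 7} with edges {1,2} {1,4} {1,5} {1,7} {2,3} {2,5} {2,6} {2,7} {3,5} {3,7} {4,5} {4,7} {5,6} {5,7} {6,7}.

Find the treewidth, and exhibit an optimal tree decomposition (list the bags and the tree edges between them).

The largest bag has 4 vertices, giving width 3; this decomposition certifies tw(G) ≤ 3. On the other hand G contains the 4-clique {1, 2, 5, 7}. A clique must lie in a single bag of any decomposition, so no decomposition can have width below 3. Therefore the treewidth is 3.

Treewidth 3.
One optimal decomposition is:
Bags: B1 = {1, 2, 5, 7}  B2 = {1, 4, 5, 7}  B3 = {2, 5, 6, 7}  B4 = {2, 3, 5, 7}
Tree: B1–B2, B1–B3, B1–B4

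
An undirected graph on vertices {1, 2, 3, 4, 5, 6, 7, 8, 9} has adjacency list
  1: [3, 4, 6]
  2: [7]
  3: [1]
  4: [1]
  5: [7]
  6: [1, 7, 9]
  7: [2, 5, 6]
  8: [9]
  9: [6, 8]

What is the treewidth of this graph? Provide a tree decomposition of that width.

The largest bag has 2 vertices, giving width 1; this decomposition certifies tw(G) ≤ 1. G has an edge, so its treewidth is at least 1. Therefore the treewidth is 1.

Treewidth 1.
Bags: B1 = {1, 4}  B2 = {1, 6}  B3 = {6, 7}  B4 = {1, 3}  B5 = {6, 9}  B6 = {5, 7}  B7 = {2, 7}  B8 = {8, 9}
Tree: B1–B2, B2–B3, B2–B4, B3–B5, B3–B6, B3–B7, B5–B8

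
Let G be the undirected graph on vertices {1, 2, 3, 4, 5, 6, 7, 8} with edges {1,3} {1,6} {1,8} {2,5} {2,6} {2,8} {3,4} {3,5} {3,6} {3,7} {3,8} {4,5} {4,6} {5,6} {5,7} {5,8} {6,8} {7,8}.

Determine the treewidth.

3

A width-3 tree decomposition is:
Bags: B1 = {1, 3, 6, 8}  B2 = {3, 5, 6, 8}  B3 = {3, 4, 5, 6}  B4 = {2, 5, 6, 8}  B5 = {3, 5, 7, 8}
Tree: B1–B2, B2–B3, B2–B4, B2–B5
Every bag has size at most 4, so the width is 4 − 1 = 3 and tw(G) ≤ 3. On the other hand G contains the 4-clique {2, 5, 6, 8}. A clique must lie in a single bag of any decomposition, so no decomposition can have width below 3. Therefore the treewidth is 3.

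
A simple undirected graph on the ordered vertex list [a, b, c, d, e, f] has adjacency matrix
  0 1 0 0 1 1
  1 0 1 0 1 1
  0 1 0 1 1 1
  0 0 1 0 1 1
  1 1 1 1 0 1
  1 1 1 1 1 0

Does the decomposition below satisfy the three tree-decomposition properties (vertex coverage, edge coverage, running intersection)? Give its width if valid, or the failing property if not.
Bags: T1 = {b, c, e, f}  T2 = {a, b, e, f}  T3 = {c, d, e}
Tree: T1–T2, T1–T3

No — edge (f,d) lies in no bag.

A tree decomposition must satisfy three properties: every vertex lies in some bag; for every edge, both endpoints lie together in some bag; and for every vertex, the bags containing it form a connected subtree. Here edge (f,d) lies in no bag, so the decomposition is invalid.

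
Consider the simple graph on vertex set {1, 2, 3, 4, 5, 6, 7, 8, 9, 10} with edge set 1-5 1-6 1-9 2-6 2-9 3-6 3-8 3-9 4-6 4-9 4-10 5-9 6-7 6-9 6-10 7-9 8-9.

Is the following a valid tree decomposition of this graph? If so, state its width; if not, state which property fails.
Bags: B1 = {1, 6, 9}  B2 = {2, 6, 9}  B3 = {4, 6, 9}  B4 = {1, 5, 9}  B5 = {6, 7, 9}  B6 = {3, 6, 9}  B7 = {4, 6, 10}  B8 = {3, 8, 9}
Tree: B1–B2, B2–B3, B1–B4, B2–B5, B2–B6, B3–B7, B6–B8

Yes; width 2.

Vertex coverage: the bags together contain {1, 2, 3, 4, 5, 6, 7, 8, 9, 10}, the full vertex set. Edge coverage: each edge of G has both endpoints in at least one bag. Running intersection: for every vertex, the bags containing it form a connected subtree. All three properties hold, so this is a valid tree decomposition of width max|bag| − 1 = 2, and hence tw(G) ≤ 2.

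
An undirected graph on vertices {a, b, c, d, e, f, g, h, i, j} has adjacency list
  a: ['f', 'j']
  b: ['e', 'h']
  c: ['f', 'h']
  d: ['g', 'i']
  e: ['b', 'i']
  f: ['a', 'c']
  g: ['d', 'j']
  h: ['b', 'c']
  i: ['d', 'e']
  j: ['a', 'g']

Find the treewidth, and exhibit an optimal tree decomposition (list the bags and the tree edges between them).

Treewidth 2.
One optimal decomposition is:
Bags: B1 = {d, g, j}  B2 = {a, d, j}  B3 = {a, d, f}  B4 = {c, d, f}  B5 = {c, d, h}  B6 = {b, d, h}  B7 = {b, d, e}  B8 = {d, e, i}
Tree: B1–B2, B2–B3, B3–B4, B4–B5, B5–B6, B6–B7, B7–B8

Each bag holds 3 vertices, so the decomposition has width 2, which upper-bounds the treewidth. For the lower bound, G contains the cycle d–g–j–a–f–c–h–b–e–i–d, so G is not a forest; only forests have treewidth ≤ 1, hence tw(G) ≥ 2. Therefore the treewidth is 2.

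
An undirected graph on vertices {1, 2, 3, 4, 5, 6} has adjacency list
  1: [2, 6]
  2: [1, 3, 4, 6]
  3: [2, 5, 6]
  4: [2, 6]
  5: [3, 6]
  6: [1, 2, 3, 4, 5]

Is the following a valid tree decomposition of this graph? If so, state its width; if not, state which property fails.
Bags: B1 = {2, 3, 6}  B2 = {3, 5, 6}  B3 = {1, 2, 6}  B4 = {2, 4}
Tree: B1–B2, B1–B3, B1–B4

No — edge (6,4) lies in no bag.

A tree decomposition must satisfy three properties: every vertex lies in some bag; for every edge, both endpoints lie together in some bag; and for every vertex, the bags containing it form a connected subtree. Here edge (6,4) lies in no bag, so the decomposition is invalid.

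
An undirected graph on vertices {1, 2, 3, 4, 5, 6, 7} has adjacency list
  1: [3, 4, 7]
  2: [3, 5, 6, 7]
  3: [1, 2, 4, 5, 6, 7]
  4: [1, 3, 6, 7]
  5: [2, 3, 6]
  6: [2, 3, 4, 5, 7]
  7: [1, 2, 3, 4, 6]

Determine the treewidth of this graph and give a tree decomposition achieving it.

Treewidth 3.
One such decomposition:
Bags: B1 = {2, 3, 6, 7}  B2 = {3, 4, 6, 7}  B3 = {1, 3, 4, 7}  B4 = {2, 3, 5, 6}
Tree: B1–B2, B2–B3, B1–B4

Each bag holds 4 vertices, so the decomposition has width 3, which upper-bounds the treewidth. On the other hand G contains the 4-clique {1, 3, 4, 7}. A clique must lie in a single bag of any decomposition, so no decomposition can have width below 3. Hence tw(G) = 3 exactly.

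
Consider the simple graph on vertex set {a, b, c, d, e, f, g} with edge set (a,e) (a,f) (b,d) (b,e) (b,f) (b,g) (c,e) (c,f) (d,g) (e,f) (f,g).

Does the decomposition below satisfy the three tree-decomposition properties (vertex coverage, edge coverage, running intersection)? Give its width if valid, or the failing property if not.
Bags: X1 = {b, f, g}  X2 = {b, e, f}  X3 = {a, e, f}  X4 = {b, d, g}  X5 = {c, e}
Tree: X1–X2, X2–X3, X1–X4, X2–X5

A tree decomposition must satisfy three properties: every vertex lies in some bag; for every edge, both endpoints lie together in some bag; and for every vertex, the bags containing it form a connected subtree. Here edge (f,c) lies in no bag, so the decomposition is invalid.

No — edge (f,c) lies in no bag.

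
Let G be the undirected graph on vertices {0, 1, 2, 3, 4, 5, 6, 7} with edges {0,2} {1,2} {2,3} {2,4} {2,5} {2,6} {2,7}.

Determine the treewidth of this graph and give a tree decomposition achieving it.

Treewidth 1.
One such decomposition:
Bags: B1 = {0, 2}  B2 = {1, 2}  B3 = {2, 5}  B4 = {2, 7}  B5 = {2, 3}  B6 = {2, 6}  B7 = {2, 4}
Tree: B1–B2, B2–B3, B1–B4, B2–B5, B4–B6, B4–B7

Every bag has size at most 2, so the width is 2 − 1 = 1 and tw(G) ≤ 1. Any graph with an edge has treewidth ≥ 1, and G has the edge 0–2. Therefore the treewidth is 1.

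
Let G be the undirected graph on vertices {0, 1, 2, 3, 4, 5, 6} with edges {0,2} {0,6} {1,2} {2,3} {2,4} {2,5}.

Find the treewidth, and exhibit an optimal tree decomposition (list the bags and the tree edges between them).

Every bag has size at most 2, so the width is 2 − 1 = 1 and tw(G) ≤ 1. Any graph with an edge has treewidth ≥ 1, and G has the edge 1–2. Combining the bounds, tw(G) = 1.

Treewidth 1.
One optimal decomposition is:
Bags: B1 = {1, 2}  B2 = {0, 2}  B3 = {2, 5}  B4 = {0, 6}  B5 = {2, 4}  B6 = {2, 3}
Tree: B1–B2, B2–B3, B2–B4, B3–B5, B2–B6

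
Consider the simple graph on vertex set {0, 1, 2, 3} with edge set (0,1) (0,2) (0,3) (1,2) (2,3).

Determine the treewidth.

2

A width-2 tree decomposition is:
Bags: B1 = {0, 1, 2}  B2 = {0, 2, 3}
Tree: B1–B2
Each bag holds 3 vertices, so the decomposition has width 2, which upper-bounds the treewidth. For the lower bound, the 3 vertices {0, 1, 2} are pairwise adjacent, and any tree decomposition puts a clique entirely inside one bag — forcing width ≥ 2. The upper and lower bounds meet at 2, so that is the treewidth.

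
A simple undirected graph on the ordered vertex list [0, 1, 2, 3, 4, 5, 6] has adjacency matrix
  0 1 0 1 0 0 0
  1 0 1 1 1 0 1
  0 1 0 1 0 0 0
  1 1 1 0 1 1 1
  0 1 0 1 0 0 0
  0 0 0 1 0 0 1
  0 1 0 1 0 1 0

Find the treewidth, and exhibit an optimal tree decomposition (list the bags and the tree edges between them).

Each bag holds 3 vertices, so the decomposition has width 2, which upper-bounds the treewidth. On the other hand G contains the 3-clique {0, 1, 3}. A clique must lie in a single bag of any decomposition, so no decomposition can have width below 2. Hence tw(G) = 2 exactly.

Treewidth 2.
One such decomposition:
Bags: B1 = {1, 2, 3}  B2 = {1, 3, 6}  B3 = {0, 1, 3}  B4 = {1, 3, 4}  B5 = {3, 5, 6}
Tree: B1–B2, B2–B3, B3–B4, B2–B5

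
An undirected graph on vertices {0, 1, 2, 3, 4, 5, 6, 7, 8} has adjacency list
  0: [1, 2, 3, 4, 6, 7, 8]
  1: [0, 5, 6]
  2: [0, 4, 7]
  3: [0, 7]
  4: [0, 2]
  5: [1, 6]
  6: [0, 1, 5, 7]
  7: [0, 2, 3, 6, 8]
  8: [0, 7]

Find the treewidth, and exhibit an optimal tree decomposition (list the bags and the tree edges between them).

Every bag has size at most 3, so the width is 3 − 1 = 2 and tw(G) ≤ 2. On the other hand G contains the 3-clique {0, 1, 6}. A clique must lie in a single bag of any decomposition, so no decomposition can have width below 2. The upper and lower bounds meet at 2, so that is the treewidth.

Treewidth 2.
One such decomposition:
Bags: B1 = {0, 6, 7}  B2 = {0, 2, 7}  B3 = {0, 3, 7}  B4 = {0, 1, 6}  B5 = {0, 7, 8}  B6 = {0, 2, 4}  B7 = {1, 5, 6}
Tree: B1–B2, B1–B3, B1–B4, B2–B5, B2–B6, B4–B7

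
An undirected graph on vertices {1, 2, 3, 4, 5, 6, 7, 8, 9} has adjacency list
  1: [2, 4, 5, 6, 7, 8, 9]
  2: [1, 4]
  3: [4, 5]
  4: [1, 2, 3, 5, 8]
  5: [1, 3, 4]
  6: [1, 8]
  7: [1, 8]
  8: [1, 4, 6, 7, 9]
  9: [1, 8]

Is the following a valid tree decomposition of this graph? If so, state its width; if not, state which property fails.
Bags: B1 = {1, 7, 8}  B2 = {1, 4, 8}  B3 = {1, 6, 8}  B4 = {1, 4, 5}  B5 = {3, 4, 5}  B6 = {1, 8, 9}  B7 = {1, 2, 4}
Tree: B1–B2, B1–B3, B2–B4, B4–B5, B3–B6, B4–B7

Yes; width 2.

Checking the three conditions: (i) the bags cover all of {1, 2, 3, 4, 5, 6, 7, 8, 9}; (ii) for each edge, some bag contains both endpoints; (iii) the bags containing any fixed vertex form a subtree. All hold, so the decomposition is valid with width 3 − 1 = 2.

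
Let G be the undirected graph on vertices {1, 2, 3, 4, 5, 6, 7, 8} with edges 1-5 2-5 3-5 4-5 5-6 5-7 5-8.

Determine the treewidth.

1

A width-1 tree decomposition is:
Bags: B1 = {5, 8}  B2 = {5, 6}  B3 = {4, 5}  B4 = {3, 5}  B5 = {5, 7}  B6 = {2, 5}  B7 = {1, 5}
Tree: B1–B2, B1–B3, B2–B4, B3–B5, B3–B6, B4–B7
Every bag has size at most 2, so the width is 2 − 1 = 1 and tw(G) ≤ 1. Any graph with an edge has treewidth ≥ 1, and G has the edge 8–5. The upper and lower bounds meet at 1, so that is the treewidth.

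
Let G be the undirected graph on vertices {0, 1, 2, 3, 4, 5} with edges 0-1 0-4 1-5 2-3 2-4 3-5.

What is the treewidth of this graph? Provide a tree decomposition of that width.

Treewidth 2.
One such decomposition:
Bags: B1 = {2, 3, 4}  B2 = {0, 3, 4}  B3 = {0, 1, 3}  B4 = {1, 3, 5}
Tree: B1–B2, B2–B3, B3–B4

Each bag holds 3 vertices, so the decomposition has width 2, which upper-bounds the treewidth. For the lower bound, G contains the cycle 3–2–4–0–1–5–3, so G is not a forest; only forests have treewidth ≤ 1, hence tw(G) ≥ 2. Therefore the treewidth is 2.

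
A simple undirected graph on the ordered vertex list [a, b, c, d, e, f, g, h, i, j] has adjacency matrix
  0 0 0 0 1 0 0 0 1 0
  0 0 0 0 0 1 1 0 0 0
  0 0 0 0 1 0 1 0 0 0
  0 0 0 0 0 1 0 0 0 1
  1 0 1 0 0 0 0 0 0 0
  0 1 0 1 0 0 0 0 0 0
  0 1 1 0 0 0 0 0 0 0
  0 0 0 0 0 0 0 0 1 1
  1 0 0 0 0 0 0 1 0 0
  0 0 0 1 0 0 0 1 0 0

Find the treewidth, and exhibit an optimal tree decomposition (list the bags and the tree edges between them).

Treewidth 2.
Bags: B1 = {h, i, j}  B2 = {d, i, j}  B3 = {d, f, i}  B4 = {b, f, i}  B5 = {b, g, i}  B6 = {c, g, i}  B7 = {c, e, i}  B8 = {a, e, i}
Tree: B1–B2, B2–B3, B3–B4, B4–B5, B5–B6, B6–B7, B7–B8

The largest bag has 3 vertices, giving width 2; this decomposition certifies tw(G) ≤ 2. For the lower bound, G contains the cycle i–h–j–d–f–b–g–c–e–a–i, so G is not a forest; only forests have treewidth ≤ 1, hence tw(G) ≥ 2. Hence tw(G) = 2 exactly.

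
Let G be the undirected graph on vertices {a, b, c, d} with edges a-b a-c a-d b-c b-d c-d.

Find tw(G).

3

A width-3 tree decomposition is:
Bags: B1 = {a, b, c, d}
Tree: (single bag)
With just one bag of size 4, the width is 4 − 1 = 3, so tw(G) ≤ 3. On the other hand G contains the 4-clique {a, b, c, d}. A clique must lie in a single bag of any decomposition, so no decomposition can have width below 3. Combining the bounds, tw(G) = 3.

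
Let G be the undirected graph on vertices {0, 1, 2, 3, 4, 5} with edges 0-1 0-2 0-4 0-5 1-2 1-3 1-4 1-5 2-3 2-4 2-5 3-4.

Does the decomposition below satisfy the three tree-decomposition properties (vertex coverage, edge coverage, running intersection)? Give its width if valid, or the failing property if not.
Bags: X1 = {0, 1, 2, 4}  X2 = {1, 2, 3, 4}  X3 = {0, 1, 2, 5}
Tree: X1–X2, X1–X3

Yes; width 3.

Every vertex of G appears in some bag (union = {0, 1, 2, 3, 4, 5}); every edge is covered by a bag; and for each vertex v the set of bags containing v is connected in the bag tree. The decomposition is therefore valid. The largest bag has 4 vertices, so the width is 3.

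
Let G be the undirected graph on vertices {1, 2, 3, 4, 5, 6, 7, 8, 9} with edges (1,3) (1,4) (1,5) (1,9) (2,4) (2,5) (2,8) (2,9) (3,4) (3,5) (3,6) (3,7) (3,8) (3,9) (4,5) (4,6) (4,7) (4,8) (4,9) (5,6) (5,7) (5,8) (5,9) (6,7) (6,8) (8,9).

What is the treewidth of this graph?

4

A width-4 tree decomposition is:
Bags: B1 = {3, 4, 5, 8, 9}  B2 = {3, 4, 5, 6, 8}  B3 = {1, 3, 4, 5, 9}  B4 = {2, 4, 5, 8, 9}  B5 = {3, 4, 5, 6, 7}
Tree: B1–B2, B1–B3, B1–B4, B2–B5
Every bag has size at most 5, so the width is 5 − 1 = 4 and tw(G) ≤ 4. Conversely, {2, 4, 5, 8, 9} is a clique of size 5, and the vertices of any clique must share a bag in every tree decomposition; so some bag has ≥ 5 vertices and tw(G) ≥ 4. The upper and lower bounds meet at 4, so that is the treewidth.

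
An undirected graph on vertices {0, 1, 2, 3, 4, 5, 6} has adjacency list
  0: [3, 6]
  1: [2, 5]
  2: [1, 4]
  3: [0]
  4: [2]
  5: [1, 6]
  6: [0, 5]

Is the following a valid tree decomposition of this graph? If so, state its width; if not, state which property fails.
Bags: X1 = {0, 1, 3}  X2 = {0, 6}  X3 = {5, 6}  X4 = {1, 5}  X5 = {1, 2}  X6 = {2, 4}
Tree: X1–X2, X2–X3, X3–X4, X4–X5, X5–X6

A tree decomposition must satisfy three properties: every vertex lies in some bag; for every edge, both endpoints lie together in some bag; and for every vertex, the bags containing it form a connected subtree. Here bags containing vertex 1 are not connected in the tree, so the decomposition is invalid.

No — bags containing vertex 1 are not connected in the tree.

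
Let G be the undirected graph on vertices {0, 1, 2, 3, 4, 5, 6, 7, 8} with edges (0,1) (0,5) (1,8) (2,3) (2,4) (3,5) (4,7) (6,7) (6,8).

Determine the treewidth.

A width-2 tree decomposition is:
Bags: B1 = {0, 3, 5}  B2 = {0, 1, 3}  B3 = {1, 3, 8}  B4 = {3, 6, 8}  B5 = {3, 6, 7}  B6 = {3, 4, 7}  B7 = {2, 3, 4}
Tree: B1–B2, B2–B3, B3–B4, B4–B5, B5–B6, B6–B7
Each bag holds 3 vertices, so the decomposition has width 2, which upper-bounds the treewidth. The edges 3–5–0–1–8–6–7–4–2–3 form a cycle, so G is not a tree and its treewidth is at least 2. Combining the bounds, tw(G) = 2.

2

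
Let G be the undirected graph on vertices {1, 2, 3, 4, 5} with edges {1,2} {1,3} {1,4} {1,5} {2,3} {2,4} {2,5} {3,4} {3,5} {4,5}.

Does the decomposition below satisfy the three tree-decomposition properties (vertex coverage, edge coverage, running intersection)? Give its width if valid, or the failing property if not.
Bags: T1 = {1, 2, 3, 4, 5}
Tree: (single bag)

Yes; width 4.

Checking the three conditions: (i) the bags cover all of {1, 2, 3, 4, 5}; (ii) for each edge, some bag contains both endpoints; (iii) the bags containing any fixed vertex form a subtree. All hold, so the decomposition is valid with width 5 − 1 = 4.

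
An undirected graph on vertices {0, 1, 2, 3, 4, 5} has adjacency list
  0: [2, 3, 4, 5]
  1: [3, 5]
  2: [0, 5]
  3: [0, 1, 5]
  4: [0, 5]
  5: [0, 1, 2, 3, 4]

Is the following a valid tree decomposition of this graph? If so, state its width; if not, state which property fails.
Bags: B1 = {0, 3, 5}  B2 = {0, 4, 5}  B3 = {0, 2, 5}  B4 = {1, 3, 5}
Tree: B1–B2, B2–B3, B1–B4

Yes; width 2.

Every vertex of G appears in some bag (union = {0, 1, 2, 3, 4, 5}); every edge is covered by a bag; and for each vertex v the set of bags containing v is connected in the bag tree. The decomposition is therefore valid. The largest bag has 3 vertices, so the width is 2.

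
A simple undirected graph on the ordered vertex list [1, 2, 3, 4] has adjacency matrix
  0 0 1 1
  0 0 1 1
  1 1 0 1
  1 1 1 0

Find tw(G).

A width-2 tree decomposition is:
Bags: B1 = {2, 3, 4}  B2 = {1, 3, 4}
Tree: B1–B2
Every bag has size at most 3, so the width is 3 − 1 = 2 and tw(G) ≤ 2. For the lower bound, the 3 vertices {1, 3, 4} are pairwise adjacent, and any tree decomposition puts a clique entirely inside one bag — forcing width ≥ 2. The upper and lower bounds meet at 2, so that is the treewidth.

2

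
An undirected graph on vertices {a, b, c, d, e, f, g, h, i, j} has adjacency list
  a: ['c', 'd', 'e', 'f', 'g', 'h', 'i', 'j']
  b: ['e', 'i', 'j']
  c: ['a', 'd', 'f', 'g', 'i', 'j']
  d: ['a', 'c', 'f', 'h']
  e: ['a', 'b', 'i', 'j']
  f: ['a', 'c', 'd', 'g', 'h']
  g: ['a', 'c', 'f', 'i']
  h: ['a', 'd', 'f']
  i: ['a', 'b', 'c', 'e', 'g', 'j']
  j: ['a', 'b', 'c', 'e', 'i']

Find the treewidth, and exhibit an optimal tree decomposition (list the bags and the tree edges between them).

Every bag has size at most 4, so the width is 4 − 1 = 3 and tw(G) ≤ 3. Conversely, {a, e, i, j} is a clique of size 4, and the vertices of any clique must share a bag in every tree decomposition; so some bag has ≥ 4 vertices and tw(G) ≥ 3. Hence tw(G) = 3 exactly.

Treewidth 3.
Bags: B1 = {a, c, g, i}  B2 = {a, c, i, j}  B3 = {a, c, f, g}  B4 = {a, e, i, j}  B5 = {a, c, d, f}  B6 = {b, e, i, j}  B7 = {a, d, f, h}
Tree: B1–B2, B1–B3, B2–B4, B3–B5, B4–B6, B5–B7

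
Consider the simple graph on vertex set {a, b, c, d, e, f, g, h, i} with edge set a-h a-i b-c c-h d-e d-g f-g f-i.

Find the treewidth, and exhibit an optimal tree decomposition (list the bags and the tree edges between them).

Each bag holds 2 vertices, so the decomposition has width 1, which upper-bounds the treewidth. Any graph with an edge has treewidth ≥ 1, and G has the edge b–c. Therefore the treewidth is 1.

Treewidth 1.
One such decomposition:
Bags: B1 = {b, c}  B2 = {c, h}  B3 = {a, h}  B4 = {a, i}  B5 = {f, i}  B6 = {f, g}  B7 = {d, g}  B8 = {d, e}
Tree: B1–B2, B2–B3, B3–B4, B4–B5, B5–B6, B6–B7, B7–B8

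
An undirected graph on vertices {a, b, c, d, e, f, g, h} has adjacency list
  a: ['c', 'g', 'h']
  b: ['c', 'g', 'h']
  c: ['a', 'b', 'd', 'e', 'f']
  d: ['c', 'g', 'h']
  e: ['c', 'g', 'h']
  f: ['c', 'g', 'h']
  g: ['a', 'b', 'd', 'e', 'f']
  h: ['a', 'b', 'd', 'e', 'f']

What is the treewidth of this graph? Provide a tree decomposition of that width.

Treewidth 3.
One such decomposition:
Bags: B1 = {a, c, g, h}  B2 = {b, c, g, h}  B3 = {c, f, g, h}  B4 = {c, d, g, h}  B5 = {c, e, g, h}
Tree: B1–B2, B2–B3, B3–B4, B4–B5

Every bag has size at most 4, so the width is 4 − 1 = 3 and tw(G) ≤ 3. For the lower bound: the 4 vertex sets {a,c}, {b,g}, {h}, {f} are disjoint, each induces a connected subgraph, and every pair is joined by at least one edge of G. Contracting each set to a single vertex therefore yields K_{4} as a minor, and since treewidth is minor-monotone, tw(G) ≥ tw(K_{4}) = 3. Therefore the treewidth is 3.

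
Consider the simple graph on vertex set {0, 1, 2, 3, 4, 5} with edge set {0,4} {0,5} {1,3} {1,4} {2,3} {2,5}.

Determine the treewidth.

A width-2 tree decomposition is:
Bags: B1 = {0, 4, 5}  B2 = {1, 4, 5}  B3 = {1, 3, 5}  B4 = {2, 3, 5}
Tree: B1–B2, B2–B3, B3–B4
Every bag has size at most 3, so the width is 3 − 1 = 2 and tw(G) ≤ 2. Since 5–0–4–1–3–2–5 is a cycle in G, G is not acyclic. Forests are exactly the graphs of treewidth ≤ 1, so tw(G) ≥ 2. Combining the bounds, tw(G) = 2.

2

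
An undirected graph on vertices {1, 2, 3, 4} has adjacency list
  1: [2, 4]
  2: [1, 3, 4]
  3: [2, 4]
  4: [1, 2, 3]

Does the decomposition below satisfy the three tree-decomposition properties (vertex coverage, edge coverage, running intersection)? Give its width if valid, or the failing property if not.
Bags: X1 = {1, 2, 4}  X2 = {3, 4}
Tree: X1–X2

No — edge (2,3) lies in no bag.

A tree decomposition must satisfy three properties: every vertex lies in some bag; for every edge, both endpoints lie together in some bag; and for every vertex, the bags containing it form a connected subtree. Here edge (2,3) lies in no bag, so the decomposition is invalid.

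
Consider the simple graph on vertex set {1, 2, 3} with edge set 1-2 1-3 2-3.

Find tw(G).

2

A width-2 tree decomposition is:
Bags: B1 = {1, 2, 3}
Tree: (single bag)
With just one bag of size 3, the width is 3 − 1 = 2, so tw(G) ≤ 2. For the lower bound, the 3 vertices {1, 2, 3} are pairwise adjacent, and any tree decomposition puts a clique entirely inside one bag — forcing width ≥ 2. Combining the bounds, tw(G) = 2.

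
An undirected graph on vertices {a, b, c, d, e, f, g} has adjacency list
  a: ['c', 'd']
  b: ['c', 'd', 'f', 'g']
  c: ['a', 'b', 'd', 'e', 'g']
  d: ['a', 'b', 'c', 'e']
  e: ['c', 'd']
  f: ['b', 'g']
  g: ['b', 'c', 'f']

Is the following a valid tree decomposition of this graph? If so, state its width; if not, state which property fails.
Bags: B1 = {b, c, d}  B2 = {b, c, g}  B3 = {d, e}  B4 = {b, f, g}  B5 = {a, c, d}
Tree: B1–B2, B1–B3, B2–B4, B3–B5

A tree decomposition must satisfy three properties: every vertex lies in some bag; for every edge, both endpoints lie together in some bag; and for every vertex, the bags containing it form a connected subtree. Here edge (c,e) lies in no bag, so the decomposition is invalid.

No — edge (c,e) lies in no bag.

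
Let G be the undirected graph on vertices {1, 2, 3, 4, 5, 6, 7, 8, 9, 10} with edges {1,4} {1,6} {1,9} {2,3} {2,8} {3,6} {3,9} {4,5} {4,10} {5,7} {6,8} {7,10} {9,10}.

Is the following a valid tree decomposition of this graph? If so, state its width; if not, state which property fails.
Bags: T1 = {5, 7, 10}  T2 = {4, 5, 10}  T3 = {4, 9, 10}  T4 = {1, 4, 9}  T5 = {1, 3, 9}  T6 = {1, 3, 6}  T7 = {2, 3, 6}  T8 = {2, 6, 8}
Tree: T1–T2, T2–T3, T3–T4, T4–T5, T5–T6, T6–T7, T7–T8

Yes; width 2.

Checking the three conditions: (i) the bags cover all of {1, 2, 3, 4, 5, 6, 7, 8, 9, 10}; (ii) for each edge, some bag contains both endpoints; (iii) the bags containing any fixed vertex form a subtree. All hold, so the decomposition is valid with width 3 − 1 = 2.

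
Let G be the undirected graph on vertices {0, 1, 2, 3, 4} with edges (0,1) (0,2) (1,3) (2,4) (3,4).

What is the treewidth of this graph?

A width-2 tree decomposition is:
Bags: B1 = {0, 2, 4}  B2 = {0, 1, 4}  B3 = {1, 3, 4}
Tree: B1–B2, B2–B3
Every bag has size at most 3, so the width is 3 − 1 = 2 and tw(G) ≤ 2. The edges 4–2–0–1–3–4 form a cycle, so G is not a tree and its treewidth is at least 2. Therefore the treewidth is 2.

2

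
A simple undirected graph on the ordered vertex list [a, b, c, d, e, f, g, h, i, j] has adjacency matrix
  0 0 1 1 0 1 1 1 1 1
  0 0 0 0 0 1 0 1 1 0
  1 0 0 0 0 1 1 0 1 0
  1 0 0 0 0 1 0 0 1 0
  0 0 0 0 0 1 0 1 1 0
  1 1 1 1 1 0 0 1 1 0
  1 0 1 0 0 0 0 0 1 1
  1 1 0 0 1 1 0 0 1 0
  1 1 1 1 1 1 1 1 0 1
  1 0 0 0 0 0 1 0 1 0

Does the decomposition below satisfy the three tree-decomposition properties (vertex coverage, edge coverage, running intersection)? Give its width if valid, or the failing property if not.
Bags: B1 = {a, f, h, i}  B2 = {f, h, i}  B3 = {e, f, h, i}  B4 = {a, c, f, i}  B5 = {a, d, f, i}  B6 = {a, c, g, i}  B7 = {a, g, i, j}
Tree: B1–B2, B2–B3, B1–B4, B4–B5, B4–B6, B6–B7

A tree decomposition must satisfy three properties: every vertex lies in some bag; for every edge, both endpoints lie together in some bag; and for every vertex, the bags containing it form a connected subtree. Here vertex b appears in no bag, so the decomposition is invalid.

No — vertex b appears in no bag.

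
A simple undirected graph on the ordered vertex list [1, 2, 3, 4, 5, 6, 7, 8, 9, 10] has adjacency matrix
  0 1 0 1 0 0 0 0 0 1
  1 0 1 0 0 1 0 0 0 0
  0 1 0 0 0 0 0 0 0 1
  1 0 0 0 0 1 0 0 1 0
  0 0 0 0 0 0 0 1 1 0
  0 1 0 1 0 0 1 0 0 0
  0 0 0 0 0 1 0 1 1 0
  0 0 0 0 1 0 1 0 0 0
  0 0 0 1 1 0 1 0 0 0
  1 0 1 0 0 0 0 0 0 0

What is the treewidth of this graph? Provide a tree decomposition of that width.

Treewidth 2.
One optimal decomposition is:
Bags: B1 = {5, 7, 8}  B2 = {5, 7, 9}  B3 = {6, 7, 9}  B4 = {4, 6, 9}  B5 = {2, 4, 6}  B6 = {1, 2, 4}  B7 = {1, 2, 3}  B8 = {1, 3, 10}
Tree: B1–B2, B2–B3, B3–B4, B4–B5, B5–B6, B6–B7, B7–B8

Each bag holds 3 vertices, so the decomposition has width 2, which upper-bounds the treewidth. The edges 8–5–9–7–8 form a cycle, so G is not a tree and its treewidth is at least 2. Combining the bounds, tw(G) = 2.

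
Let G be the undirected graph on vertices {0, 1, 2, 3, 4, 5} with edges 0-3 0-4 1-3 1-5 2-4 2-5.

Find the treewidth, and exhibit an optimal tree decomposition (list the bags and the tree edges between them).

The largest bag has 3 vertices, giving width 2; this decomposition certifies tw(G) ≤ 2. Since 5–1–3–0–4–2–5 is a cycle in G, G is not acyclic. Forests are exactly the graphs of treewidth ≤ 1, so tw(G) ≥ 2. Combining the bounds, tw(G) = 2.

Treewidth 2.
Bags: B1 = {1, 3, 5}  B2 = {0, 3, 5}  B3 = {0, 4, 5}  B4 = {2, 4, 5}
Tree: B1–B2, B2–B3, B3–B4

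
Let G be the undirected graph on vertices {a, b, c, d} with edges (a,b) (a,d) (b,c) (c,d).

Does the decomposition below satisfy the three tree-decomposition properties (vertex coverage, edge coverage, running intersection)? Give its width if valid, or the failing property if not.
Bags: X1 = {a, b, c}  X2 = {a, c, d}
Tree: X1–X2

Checking the three conditions: (i) the bags cover all of {a, b, c, d}; (ii) for each edge, some bag contains both endpoints; (iii) the bags containing any fixed vertex form a subtree. All hold, so the decomposition is valid with width 3 − 1 = 2.

Yes; width 2.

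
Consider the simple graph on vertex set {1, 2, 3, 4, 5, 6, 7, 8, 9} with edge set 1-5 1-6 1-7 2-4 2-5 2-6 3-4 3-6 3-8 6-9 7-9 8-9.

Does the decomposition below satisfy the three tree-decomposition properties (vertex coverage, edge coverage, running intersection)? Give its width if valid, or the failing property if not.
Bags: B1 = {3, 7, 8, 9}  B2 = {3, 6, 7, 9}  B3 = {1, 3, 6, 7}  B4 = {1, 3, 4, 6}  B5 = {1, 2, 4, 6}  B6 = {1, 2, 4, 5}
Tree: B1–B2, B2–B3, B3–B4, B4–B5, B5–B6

Checking the three conditions: (i) the bags cover all of {1, 2, 3, 4, 5, 6, 7, 8, 9}; (ii) for each edge, some bag contains both endpoints; (iii) the bags containing any fixed vertex form a subtree. All hold, so the decomposition is valid with width 4 − 1 = 3.

Yes; width 3.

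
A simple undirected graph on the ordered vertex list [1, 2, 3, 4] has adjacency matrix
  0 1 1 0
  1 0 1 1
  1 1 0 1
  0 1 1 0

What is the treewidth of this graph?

A width-2 tree decomposition is:
Bags: B1 = {1, 2, 3}  B2 = {2, 3, 4}
Tree: B1–B2
Every bag has size at most 3, so the width is 3 − 1 = 2 and tw(G) ≤ 2. For the lower bound, the 3 vertices {1, 2, 3} are pairwise adjacent, and any tree decomposition puts a clique entirely inside one bag — forcing width ≥ 2. The upper and lower bounds meet at 2, so that is the treewidth.

2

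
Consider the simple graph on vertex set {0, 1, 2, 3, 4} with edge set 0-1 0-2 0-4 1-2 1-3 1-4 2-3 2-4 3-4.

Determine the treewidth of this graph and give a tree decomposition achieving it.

Treewidth 3.
One such decomposition:
Bags: B1 = {1, 2, 3, 4}  B2 = {0, 1, 2, 4}
Tree: B1–B2

The largest bag has 4 vertices, giving width 3; this decomposition certifies tw(G) ≤ 3. Conversely, {0, 1, 2, 4} is a clique of size 4, and the vertices of any clique must share a bag in every tree decomposition; so some bag has ≥ 4 vertices and tw(G) ≥ 3. Combining the bounds, tw(G) = 3.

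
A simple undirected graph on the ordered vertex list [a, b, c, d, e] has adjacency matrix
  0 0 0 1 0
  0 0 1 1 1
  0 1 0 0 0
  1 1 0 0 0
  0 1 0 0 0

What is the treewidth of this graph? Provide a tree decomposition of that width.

Treewidth 1.
One such decomposition:
Bags: B1 = {b, d}  B2 = {a, d}  B3 = {b, e}  B4 = {b, c}
Tree: B1–B2, B1–B3, B3–B4

Each bag holds 2 vertices, so the decomposition has width 1, which upper-bounds the treewidth. Since G has at least one edge (e.g. d–b), it is not an edgeless graph, so tw(G) ≥ 1. Hence tw(G) = 1 exactly.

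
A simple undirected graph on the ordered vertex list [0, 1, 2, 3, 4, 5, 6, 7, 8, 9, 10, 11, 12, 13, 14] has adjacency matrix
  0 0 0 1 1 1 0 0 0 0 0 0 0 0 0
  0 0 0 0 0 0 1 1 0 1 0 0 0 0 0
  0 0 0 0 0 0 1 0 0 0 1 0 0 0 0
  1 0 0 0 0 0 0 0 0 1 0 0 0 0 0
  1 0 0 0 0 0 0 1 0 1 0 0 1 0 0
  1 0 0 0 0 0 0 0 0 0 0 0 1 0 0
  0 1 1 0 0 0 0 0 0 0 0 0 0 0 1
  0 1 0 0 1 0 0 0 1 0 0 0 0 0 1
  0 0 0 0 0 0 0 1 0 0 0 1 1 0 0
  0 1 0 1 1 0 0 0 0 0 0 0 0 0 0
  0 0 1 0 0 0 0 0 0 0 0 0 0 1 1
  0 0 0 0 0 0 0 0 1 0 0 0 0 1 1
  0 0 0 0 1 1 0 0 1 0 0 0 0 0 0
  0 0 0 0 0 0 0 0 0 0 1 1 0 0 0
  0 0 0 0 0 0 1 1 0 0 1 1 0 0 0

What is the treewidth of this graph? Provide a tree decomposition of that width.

The largest bag has 4 vertices, giving width 3; this decomposition certifies tw(G) ≤ 3. For the lower bound: the 4 vertex sets {0,3,5}, {9}, {4}, {1,7,8,12} are disjoint, each induces a connected subgraph, and every pair is joined by at least one edge of G. Contracting each set to a single vertex therefore yields K_{4} as a minor, and since treewidth is minor-monotone, tw(G) ≥ tw(K_{4}) = 3. Therefore the treewidth is 3.

Treewidth 3.
One optimal decomposition is:
Bags: B1 = {0, 3, 5, 9}  B2 = {0, 4, 5, 9}  B3 = {4, 5, 9, 12}  B4 = {1, 4, 9, 12}  B5 = {1, 4, 7, 12}  B6 = {1, 7, 8, 12}  B7 = {1, 6, 7, 8}  B8 = {6, 7, 8, 14}  B9 = {6, 8, 11, 14}  B10 = {2, 6, 11, 14}  B11 = {2, 10, 11, 14}  B12 = {2, 10, 11, 13}
Tree: B1–B2, B2–B3, B3–B4, B4–B5, B5–B6, B6–B7, B7–B8, B8–B9, B9–B10, B10–B11, B11–B12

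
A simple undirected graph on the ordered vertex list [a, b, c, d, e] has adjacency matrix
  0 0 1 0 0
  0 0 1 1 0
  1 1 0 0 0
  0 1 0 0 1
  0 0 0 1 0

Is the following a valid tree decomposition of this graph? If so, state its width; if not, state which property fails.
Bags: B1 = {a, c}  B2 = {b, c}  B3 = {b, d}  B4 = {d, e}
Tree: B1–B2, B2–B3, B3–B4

Vertex coverage: the bags together contain {a, b, c, d, e}, the full vertex set. Edge coverage: each edge of G has both endpoints in at least one bag. Running intersection: for every vertex, the bags containing it form a connected subtree. All three properties hold, so this is a valid tree decomposition of width max|bag| − 1 = 1, and hence tw(G) ≤ 1.

Yes; width 1.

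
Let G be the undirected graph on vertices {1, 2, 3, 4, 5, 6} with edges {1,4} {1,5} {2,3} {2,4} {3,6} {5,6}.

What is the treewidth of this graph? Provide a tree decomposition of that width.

Treewidth 2.
One optimal decomposition is:
Bags: B1 = {3, 5, 6}  B2 = {1, 3, 5}  B3 = {1, 3, 4}  B4 = {2, 3, 4}
Tree: B1–B2, B2–B3, B3–B4

The largest bag has 3 vertices, giving width 2; this decomposition certifies tw(G) ≤ 2. The edges 3–6–5–1–4–2–3 form a cycle, so G is not a tree and its treewidth is at least 2. Combining the bounds, tw(G) = 2.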